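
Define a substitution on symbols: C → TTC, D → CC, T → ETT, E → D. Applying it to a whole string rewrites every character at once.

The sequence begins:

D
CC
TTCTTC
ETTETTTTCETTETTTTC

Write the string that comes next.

DETTETTDETTETTETTETTTTCDETTETTDETTETTETTETTTTC

φ(ETTETTTTCETTETTTTC) expands symbol-by-symbol to D ETT ETT D ETT ETT ETT ETT TTC D ETT ETT D ETT ETT ETT ETT TTC; joining the 18 pieces gives the next term.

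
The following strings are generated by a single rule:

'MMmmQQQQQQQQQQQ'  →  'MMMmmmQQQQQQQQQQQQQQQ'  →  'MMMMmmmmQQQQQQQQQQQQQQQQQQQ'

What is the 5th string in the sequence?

Term n consists of n M's, followed by n m's, followed by 4n+3 Q's, where the shown terms are n = 2, 3, 4.
Setting n = 6 gives 6, 6, 27 characters in each block.

MMMMMMmmmmmmQQQQQQQQQQQQQQQQQQQQQQQQQQQ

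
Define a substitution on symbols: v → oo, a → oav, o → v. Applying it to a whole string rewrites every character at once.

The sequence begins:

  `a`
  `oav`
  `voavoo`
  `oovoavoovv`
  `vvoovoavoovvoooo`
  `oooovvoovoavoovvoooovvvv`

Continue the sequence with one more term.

φ(oooovvoovoavoovvoooovvvv) expands symbol-by-symbol to v v v v oo oo v v oo v oav oo v v oo oo v v v v oo oo oo oo; joining the 24 pieces gives the next term.

vvvvoooovvoovoavoovvoooovvvvoooooooo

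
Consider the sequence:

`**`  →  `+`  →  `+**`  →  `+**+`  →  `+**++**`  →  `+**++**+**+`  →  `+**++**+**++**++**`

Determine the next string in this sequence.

This is a Fibonacci-style word recurrence s(k) = s(k−1)·s(k−2): e.g. +·** = +**.
Continuing: +**++**+**++**++** · +**++**+**+ gives term 8.

+**++**+**++**++**+**++**+**+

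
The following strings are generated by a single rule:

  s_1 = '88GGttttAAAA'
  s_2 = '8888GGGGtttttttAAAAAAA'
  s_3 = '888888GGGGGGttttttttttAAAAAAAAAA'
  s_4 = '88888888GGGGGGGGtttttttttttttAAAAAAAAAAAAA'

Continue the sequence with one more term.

Each string has the form 8^{2n} G^{2n} t^{3n+1} A^{3n+1} (n = 1, 2, …).
At n = 5 the blocks have lengths 10, 10, 16, 16.

8888888888GGGGGGGGGGttttttttttttttttAAAAAAAAAAAAAAAA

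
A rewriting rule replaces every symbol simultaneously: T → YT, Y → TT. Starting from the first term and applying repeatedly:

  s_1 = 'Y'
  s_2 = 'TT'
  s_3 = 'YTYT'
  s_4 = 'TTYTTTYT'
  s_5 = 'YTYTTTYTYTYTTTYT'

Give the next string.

Rewriting the 16 symbols of YTYTTTYTYTYTTTYT one by one yields TT YT TT YT YT YT TT YT TT YT TT YT YT YT TT YT; concatenated:

TTYTTTYTYTYTTTYTTTYTTTYTYTYTTTYT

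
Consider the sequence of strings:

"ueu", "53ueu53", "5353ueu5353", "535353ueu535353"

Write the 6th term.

5353535353ueu5353535353

Each term wraps the previous one in 53 on the left and 53 on the right.
From 535353ueu535353, 2 further steps: 535353ueu535353 → 53535353ueu53535353 → (answer).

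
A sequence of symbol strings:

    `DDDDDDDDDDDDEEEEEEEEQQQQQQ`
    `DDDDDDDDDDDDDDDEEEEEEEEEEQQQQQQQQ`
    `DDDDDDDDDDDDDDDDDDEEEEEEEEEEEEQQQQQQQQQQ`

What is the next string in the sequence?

DDDDDDDDDDDDDDDDDDDDDEEEEEEEEEEEEEEQQQQQQQQQQQQ

Each string has the form D^{3n+3} E^{2n+2} Q^{2n}, where the shown terms are n = 3, 4, 5.
At n = 6 the blocks have lengths 21, 14, 12.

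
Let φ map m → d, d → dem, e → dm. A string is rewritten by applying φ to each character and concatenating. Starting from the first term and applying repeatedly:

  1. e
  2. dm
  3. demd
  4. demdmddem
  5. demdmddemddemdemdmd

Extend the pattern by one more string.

Applying the rule to each of the 19 symbols of demdmddemddemdemdmd gives the pieces dem dm d dem d dem dem dm d dem dem dm d dem dm d dem d dem, which concatenate to the answer.

demdmddemddemdemdmddemdemdmddemdmddemddem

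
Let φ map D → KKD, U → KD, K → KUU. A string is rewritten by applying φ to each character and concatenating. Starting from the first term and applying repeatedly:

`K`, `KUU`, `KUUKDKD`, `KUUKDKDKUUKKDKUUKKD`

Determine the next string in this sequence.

Rewriting the 19 symbols of KUUKDKDKUUKKDKUUKKD one by one yields KUU KD KD KUU KKD KUU KKD KUU KD KD KUU KUU KKD KUU KD KD KUU KUU KKD; concatenated:

KUUKDKDKUUKKDKUUKKDKUUKDKDKUUKUUKKDKUUKDKDKUUKUUKKD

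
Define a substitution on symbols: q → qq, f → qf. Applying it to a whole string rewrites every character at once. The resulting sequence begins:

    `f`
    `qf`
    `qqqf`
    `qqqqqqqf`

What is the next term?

Expanding qqqqqqqf: q→qq, q→qq, q→qq, q→qq, q→qq, q→qq, q→qq, f→qf. Concatenated: qq qq qq qq qq qq qq qf.

qqqqqqqqqqqqqqqf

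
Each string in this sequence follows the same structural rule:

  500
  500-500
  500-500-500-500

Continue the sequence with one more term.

500-500-500-500-500-500-500-500

Each string is two copies of the previous one joined by '-'.
One more doubling of 500-500-500-500 gives the answer.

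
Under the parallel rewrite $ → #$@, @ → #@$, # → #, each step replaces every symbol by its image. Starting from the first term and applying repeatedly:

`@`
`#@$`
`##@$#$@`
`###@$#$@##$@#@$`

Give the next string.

φ(###@$#$@##$@#@$) expands symbol-by-symbol to # # # #@$ #$@ # #$@ #@$ # # #$@ #@$ # #@$ #$@; joining the 15 pieces gives the next term.

####@$#$@##$@#@$###$@#@$##@$#$@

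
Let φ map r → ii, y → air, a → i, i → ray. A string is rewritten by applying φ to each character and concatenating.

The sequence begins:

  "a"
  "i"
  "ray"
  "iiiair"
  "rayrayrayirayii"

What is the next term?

Replace each of the 15 characters of rayrayrayirayii in place — ii i air ii i air ii i air ray ii i air ray ray — and concatenate.

iiiairiiiairiiiairrayiiiairrayray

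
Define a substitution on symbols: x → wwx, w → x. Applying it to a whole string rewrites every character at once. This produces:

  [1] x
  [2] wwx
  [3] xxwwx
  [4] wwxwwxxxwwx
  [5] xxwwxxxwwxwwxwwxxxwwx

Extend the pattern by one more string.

wwxwwxxxwwxwwxwwxxxwwxxxwwxxxwwxwwxwwxxxwwx

Replace each of the 21 characters of xxwwxxxwwxwwxwwxxxwwx in place — wwx wwx x x wwx wwx wwx x x wwx x x wwx x x wwx wwx wwx x x wwx — and concatenate.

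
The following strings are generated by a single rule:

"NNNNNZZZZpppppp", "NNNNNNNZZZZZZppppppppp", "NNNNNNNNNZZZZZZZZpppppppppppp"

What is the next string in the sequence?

The n-th term is 2n+1 N's then 2n Z's then 3n p's, where the shown terms are n = 2, 3, 4.
For the next term, n = 5, so the run lengths are 11, 10, 15.

NNNNNNNNNNNZZZZZZZZZZppppppppppppppp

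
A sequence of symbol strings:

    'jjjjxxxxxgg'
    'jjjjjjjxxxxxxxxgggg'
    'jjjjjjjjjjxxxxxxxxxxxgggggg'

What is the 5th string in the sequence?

jjjjjjjjjjjjjjjjxxxxxxxxxxxxxxxxxgggggggggg

Reading off run lengths: j runs 4, 7, 10; x runs 5, 8, 11; g runs 2, 4, 6 — each is linear in n (n = 1, 2, …).
Setting n = 5 gives 16, 17, 10 characters in each block.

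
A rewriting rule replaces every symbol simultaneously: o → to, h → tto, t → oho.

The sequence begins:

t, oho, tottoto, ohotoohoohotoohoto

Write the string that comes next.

Rewriting the 18 symbols of ohotoohoohotoohoto one by one yields to tto to oho to to tto to to tto to oho to to tto to oho to; concatenated:

tottotoohototottototottotoohototottotoohoto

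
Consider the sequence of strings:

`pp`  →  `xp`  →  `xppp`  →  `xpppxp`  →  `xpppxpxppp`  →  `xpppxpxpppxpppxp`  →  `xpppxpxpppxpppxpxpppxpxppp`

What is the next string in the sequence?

xpppxpxpppxpppxpxpppxpxpppxpppxpxpppxpppxp

From term 3 onward, concatenate the last term with the second-to-last: xp·pp = xppp, xppp·xp = xpppxp, …
The next term joins xpppxpxpppxpppxpxpppxpxppp and xpppxpxpppxpppxp.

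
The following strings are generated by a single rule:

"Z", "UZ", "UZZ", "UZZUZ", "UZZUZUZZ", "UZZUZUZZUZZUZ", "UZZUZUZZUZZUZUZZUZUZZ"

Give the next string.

This is a Fibonacci-style word recurrence s(k) = s(k−1)·s(k−2): e.g. UZ·Z = UZZ.
Continuing: UZZUZUZZUZZUZUZZUZUZZ · UZZUZUZZUZZUZ gives term 8.

UZZUZUZZUZZUZUZZUZUZZUZZUZUZZUZZUZ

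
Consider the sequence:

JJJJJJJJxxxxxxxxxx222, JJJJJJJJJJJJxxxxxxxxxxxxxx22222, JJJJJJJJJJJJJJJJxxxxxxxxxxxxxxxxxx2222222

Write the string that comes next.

Term n consists of 4n J's, followed by 4n+2 x's, followed by 2n-1 2's, where the shown terms are n = 2, 3, 4.
Setting n = 5 gives 20, 22, 9 characters in each block.

JJJJJJJJJJJJJJJJJJJJxxxxxxxxxxxxxxxxxxxxxx222222222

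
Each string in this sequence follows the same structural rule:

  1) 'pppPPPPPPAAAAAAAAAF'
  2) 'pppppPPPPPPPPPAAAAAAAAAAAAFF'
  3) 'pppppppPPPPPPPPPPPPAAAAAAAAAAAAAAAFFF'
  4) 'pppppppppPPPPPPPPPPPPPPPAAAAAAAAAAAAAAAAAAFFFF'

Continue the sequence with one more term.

The n-th term is 2n-1 p's then 3n P's then 3n+3 A's then n-1 F's, where the shown terms are n = 2, 3, 4, 5.
For the next term, n = 6, so the run lengths are 11, 18, 21, 5.

pppppppppppPPPPPPPPPPPPPPPPPPAAAAAAAAAAAAAAAAAAAAAFFFFF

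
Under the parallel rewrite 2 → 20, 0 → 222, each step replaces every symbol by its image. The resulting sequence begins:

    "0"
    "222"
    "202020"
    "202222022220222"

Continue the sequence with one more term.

Replace each of the 15 characters of 202222022220222 in place — 20 222 20 20 20 20 222 20 20 20 20 222 20 20 20 — and concatenate.

202222020202022220202020222202020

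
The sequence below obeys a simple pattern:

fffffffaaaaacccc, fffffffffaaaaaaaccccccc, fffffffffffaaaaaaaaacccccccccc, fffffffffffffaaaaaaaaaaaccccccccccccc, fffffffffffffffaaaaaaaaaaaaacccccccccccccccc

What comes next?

fffffffffffffffffaaaaaaaaaaaaaaaccccccccccccccccccc

Reading off run lengths: f runs 7, 9, 11, 13, 15; a runs 5, 7, 9, 11, 13; c runs 4, 7, 10, 13, 16 — each is linear in n, where the shown terms are n = 2, 3, 4, 5, 6.
At n = 7 the blocks have lengths 17, 15, 19.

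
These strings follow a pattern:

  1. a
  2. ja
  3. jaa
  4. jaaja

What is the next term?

From term 3 onward, concatenate the last term with the second-to-last: ja·a = jaa, jaa·ja = jaaja, …
The next term joins jaaja and jaa.

jaajajaa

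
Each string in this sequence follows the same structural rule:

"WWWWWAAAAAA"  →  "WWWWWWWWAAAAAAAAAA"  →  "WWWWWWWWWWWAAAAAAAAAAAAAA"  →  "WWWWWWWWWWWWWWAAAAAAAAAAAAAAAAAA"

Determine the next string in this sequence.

WWWWWWWWWWWWWWWWWAAAAAAAAAAAAAAAAAAAAAA

The n-th term is 3n+2 W's then 4n+2 A's (n = 1, 2, …).
At n = 5 the blocks have lengths 17, 22.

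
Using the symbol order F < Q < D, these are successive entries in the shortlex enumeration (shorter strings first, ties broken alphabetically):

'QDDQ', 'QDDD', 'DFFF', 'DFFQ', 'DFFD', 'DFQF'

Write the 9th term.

DFDF

Stepping forward 3 times from DFQF: DFQF → DFQQ → DFQD, then the target.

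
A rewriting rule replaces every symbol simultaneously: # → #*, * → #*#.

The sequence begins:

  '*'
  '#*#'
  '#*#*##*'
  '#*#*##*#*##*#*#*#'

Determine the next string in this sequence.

#*#*##*#*##*#*#*##*#*##*#*#*##*#*##*#*##*

Applying the rule to each of the 17 symbols of #*#*##*#*##*#*#*# gives the pieces #* #*# #* #*# #* #* #*# #* #*# #* #* #*# #* #*# #* #*# #*, which concatenate to the answer.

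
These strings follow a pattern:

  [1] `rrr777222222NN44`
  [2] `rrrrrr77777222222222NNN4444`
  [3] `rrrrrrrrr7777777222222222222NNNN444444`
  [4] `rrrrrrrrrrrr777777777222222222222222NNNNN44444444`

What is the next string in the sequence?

The n-th term is 3n r's then 2n+1 7's then 3n+3 2's then n+1 N's then 2n 4's (n = 1, 2, …).
For the next term, n = 5, so the run lengths are 15, 11, 18, 6, 10.

rrrrrrrrrrrrrrr77777777777222222222222222222NNNNNN4444444444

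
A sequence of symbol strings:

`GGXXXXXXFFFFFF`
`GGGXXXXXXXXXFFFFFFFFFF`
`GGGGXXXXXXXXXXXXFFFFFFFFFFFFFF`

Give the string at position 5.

The n-th term is n G's then 3n X's then 4n-2 F's, where the shown terms are n = 2, 3, 4.
At n = 6 the blocks have lengths 6, 18, 22.

GGGGGGXXXXXXXXXXXXXXXXXXFFFFFFFFFFFFFFFFFFFFFF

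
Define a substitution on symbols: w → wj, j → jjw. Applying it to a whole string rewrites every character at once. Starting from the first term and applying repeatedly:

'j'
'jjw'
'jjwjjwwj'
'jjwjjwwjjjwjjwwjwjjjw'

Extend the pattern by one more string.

φ(jjwjjwwjjjwjjwwjwjjjw) expands symbol-by-symbol to jjw jjw wj jjw jjw wj wj jjw jjw jjw wj jjw jjw wj wj jjw wj jjw jjw jjw wj; joining the 21 pieces gives the next term.

jjwjjwwjjjwjjwwjwjjjwjjwjjwwjjjwjjwwjwjjjwwjjjwjjwjjwwj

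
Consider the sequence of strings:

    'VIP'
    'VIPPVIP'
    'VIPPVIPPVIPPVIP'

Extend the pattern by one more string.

s(k+1) = s(k)·P·s(k) — each term doubles the last with 'P' between the halves.
So the next term is two copies of VIPPVIPPVIPPVIP with 'P' between the halves.

VIPPVIPPVIPPVIPPVIPPVIPPVIPPVIP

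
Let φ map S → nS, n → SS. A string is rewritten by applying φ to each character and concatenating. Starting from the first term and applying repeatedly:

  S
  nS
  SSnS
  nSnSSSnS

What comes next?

Rewriting each symbol of nSnSSSnS: n→SS, S→nS, n→SS, S→nS, S→nS, S→nS, n→SS, S→nS, which concatenates to SS nS SS nS nS nS SS nS.

SSnSSSnSnSnSSSnS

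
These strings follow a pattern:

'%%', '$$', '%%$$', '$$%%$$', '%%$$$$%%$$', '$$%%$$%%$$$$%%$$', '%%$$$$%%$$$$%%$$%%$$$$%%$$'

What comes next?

Each term (from the third on) is the two preceding terms concatenated in order: term 3 = %%·$$ = %%$$.
The next term joins $$%%$$%%$$$$%%$$ and %%$$$$%%$$$$%%$$%%$$$$%%$$.

$$%%$$%%$$$$%%$$%%$$$$%%$$$$%%$$%%$$$$%%$$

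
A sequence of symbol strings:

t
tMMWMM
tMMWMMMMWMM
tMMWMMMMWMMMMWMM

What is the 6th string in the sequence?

tMMWMMMMWMMMMWMMMMWMMMMWMM

Each term is the previous one with MMWMM appended.
From tMMWMMMMWMMMMWMM, 2 further steps: tMMWMMMMWMMMMWMM → tMMWMMMMWMMMMWMMMMWMM → (answer).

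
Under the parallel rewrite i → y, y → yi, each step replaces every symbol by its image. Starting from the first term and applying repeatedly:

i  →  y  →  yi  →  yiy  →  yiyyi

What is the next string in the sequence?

yiyyiyiy

Expanding yiyyi: y→yi, i→y, y→yi, y→yi, i→y. Concatenated: yi y yi yi y.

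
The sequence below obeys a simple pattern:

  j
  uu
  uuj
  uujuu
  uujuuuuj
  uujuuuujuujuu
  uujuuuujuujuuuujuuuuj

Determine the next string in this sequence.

uujuuuujuujuuuujuuuujuujuuuujuujuu

From term 3 onward, concatenate the last term with the second-to-last: uu·j = uuj, uuj·uu = uujuu, …
The next term joins uujuuuujuujuuuujuuuuj and uujuuuujuujuu.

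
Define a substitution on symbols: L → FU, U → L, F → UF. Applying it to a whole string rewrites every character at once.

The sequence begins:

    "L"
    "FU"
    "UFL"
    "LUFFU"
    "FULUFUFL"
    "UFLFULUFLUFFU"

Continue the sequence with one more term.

Applying the rule to each of the 13 symbols of UFLFULUFLUFFU gives the pieces L UF FU UF L FU L UF FU L UF UF L, which concatenate to the answer.

LUFFUUFLFULUFFULUFUFL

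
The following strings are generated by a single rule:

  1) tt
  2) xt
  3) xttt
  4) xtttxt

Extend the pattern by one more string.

From term 3 onward, concatenate the last term with the second-to-last: xt·tt = xttt, xttt·xt = xtttxt, …
So term 5 is xtttxt·xttt.

xtttxtxttt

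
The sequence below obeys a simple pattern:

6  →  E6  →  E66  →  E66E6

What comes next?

From term 3 onward, concatenate the last term with the second-to-last: E6·6 = E66, E66·E6 = E66E6, …
The next term joins E66E6 and E66.

E66E6E66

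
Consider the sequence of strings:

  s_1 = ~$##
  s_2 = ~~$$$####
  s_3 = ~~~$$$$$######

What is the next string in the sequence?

Each string has the form ~^{n} $^{2n-1} #^{2n} (n = 1, 2, …).
At n = 4 the blocks have lengths 4, 7, 8.

~~~~$$$$$$$########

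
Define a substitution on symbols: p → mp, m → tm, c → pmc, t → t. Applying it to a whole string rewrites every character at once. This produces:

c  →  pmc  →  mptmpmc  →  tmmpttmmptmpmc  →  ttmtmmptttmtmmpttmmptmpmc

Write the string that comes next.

Rewriting the 25 symbols of ttmtmmptttmtmmpttmmptmpmc one by one yields t t tm t tm tm mp t t t tm t tm tm mp t t tm tm mp t tm mp tm pmc; concatenated:

tttmttmtmmpttttmttmtmmptttmtmmpttmmptmpmc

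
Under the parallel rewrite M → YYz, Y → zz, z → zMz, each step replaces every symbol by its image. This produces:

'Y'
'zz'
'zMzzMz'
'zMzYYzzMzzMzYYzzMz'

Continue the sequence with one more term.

zMzYYzzMzzzzzzMzzMzYYzzMzzMzYYzzMzzzzzzMzzMzYYzzMz

Applying the rule to each of the 18 symbols of zMzYYzzMzzMzYYzzMz gives the pieces zMz YYz zMz zz zz zMz zMz YYz zMz zMz YYz zMz zz zz zMz zMz YYz zMz, which concatenate to the answer.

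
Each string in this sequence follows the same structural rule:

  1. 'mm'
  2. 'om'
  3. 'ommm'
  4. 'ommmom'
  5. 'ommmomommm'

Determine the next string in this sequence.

ommmomommmommmom

From term 3 onward, concatenate the last term with the second-to-last: om·mm = ommm, ommm·om = ommmom, …
So term 6 is ommmomommm·ommmom.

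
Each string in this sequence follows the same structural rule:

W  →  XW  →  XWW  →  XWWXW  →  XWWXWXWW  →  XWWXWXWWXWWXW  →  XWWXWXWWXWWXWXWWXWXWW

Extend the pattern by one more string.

From term 3 onward, concatenate the last term with the second-to-last: XW·W = XWW, XWW·XW = XWWXW, …
Continuing: XWWXWXWWXWWXWXWWXWXWW · XWWXWXWWXWWXW gives term 8.

XWWXWXWWXWWXWXWWXWXWWXWWXWXWWXWWXW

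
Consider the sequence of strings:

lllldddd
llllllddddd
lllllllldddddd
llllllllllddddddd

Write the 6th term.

Reading off run lengths: l runs 4, 6, 8, 10; d runs 4, 5, 6, 7 — each is linear in n, where the shown terms are n = 2, 3, 4, 5.
For term 6, n = 7, so the run lengths are 14, 9.

llllllllllllllddddddddd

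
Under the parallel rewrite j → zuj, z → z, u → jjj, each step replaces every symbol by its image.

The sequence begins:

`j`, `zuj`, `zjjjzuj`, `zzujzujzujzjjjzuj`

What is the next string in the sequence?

Rewriting the 17 symbols of zzujzujzujzjjjzuj one by one yields z z jjj zuj z jjj zuj z jjj zuj z zuj zuj zuj z jjj zuj; concatenated:

zzjjjzujzjjjzujzjjjzujzzujzujzujzjjjzuj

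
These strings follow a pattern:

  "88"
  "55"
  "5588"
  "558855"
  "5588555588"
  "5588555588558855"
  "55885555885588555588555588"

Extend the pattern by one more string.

558855558855885555885555885588555588558855

From term 3 onward, concatenate the last term with the second-to-last: 55·88 = 5588, 5588·55 = 558855, …
Continuing: 55885555885588555588555588 · 5588555588558855 gives term 8.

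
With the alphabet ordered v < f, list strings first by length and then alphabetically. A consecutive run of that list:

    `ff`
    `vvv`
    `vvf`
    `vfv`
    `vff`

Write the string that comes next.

fvv

The successor of vff increments the rightmost position that isn't already f and resets every position after it to v.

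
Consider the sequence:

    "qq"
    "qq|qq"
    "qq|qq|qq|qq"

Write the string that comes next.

qq|qq|qq|qq|qq|qq|qq|qq

Each string is two copies of the previous one joined by '|'.
So the next term is two copies of qq|qq|qq|qq with '|' between the halves.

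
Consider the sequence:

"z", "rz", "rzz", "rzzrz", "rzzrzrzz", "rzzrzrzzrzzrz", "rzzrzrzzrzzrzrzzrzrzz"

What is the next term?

From term 3 onward, concatenate the last term with the second-to-last: rz·z = rzz, rzz·rz = rzzrz, …
So term 8 is rzzrzrzzrzzrzrzzrzrzz·rzzrzrzzrzzrz.

rzzrzrzzrzzrzrzzrzrzzrzzrzrzzrzzrz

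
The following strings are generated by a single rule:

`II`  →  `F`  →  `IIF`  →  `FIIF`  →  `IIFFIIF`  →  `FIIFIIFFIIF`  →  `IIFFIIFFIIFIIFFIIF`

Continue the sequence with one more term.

From term 3 onward, concatenate the second-to-last term with the last: II·F = IIF, F·IIF = FIIF, …
Continuing: FIIFIIFFIIF · IIFFIIFFIIFIIFFIIF gives term 8.

FIIFIIFFIIFIIFFIIFFIIFIIFFIIF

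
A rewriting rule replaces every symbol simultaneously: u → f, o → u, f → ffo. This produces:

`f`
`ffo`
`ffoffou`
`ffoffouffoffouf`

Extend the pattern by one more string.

ffoffouffoffoufffoffouffoffoufffo

Replace each of the 15 characters of ffoffouffoffouf in place — ffo ffo u ffo ffo u f ffo ffo u ffo ffo u f ffo — and concatenate.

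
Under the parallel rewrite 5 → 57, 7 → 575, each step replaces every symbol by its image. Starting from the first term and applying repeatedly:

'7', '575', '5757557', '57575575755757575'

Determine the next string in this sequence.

φ(57575575755757575) expands symbol-by-symbol to 57 575 57 575 57 57 575 57 575 57 57 575 57 575 57 575 57; joining the 17 pieces gives the next term.

57575575755757575575755757575575755757557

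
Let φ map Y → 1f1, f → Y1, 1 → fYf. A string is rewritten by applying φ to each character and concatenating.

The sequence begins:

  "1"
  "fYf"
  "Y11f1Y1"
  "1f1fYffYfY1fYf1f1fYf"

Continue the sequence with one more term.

fYfY1fYfY11f1Y1Y11f1Y11f1fYfY11f1Y1fYfY1fYfY11f1Y1

Replace each of the 20 characters of 1f1fYffYfY1fYf1f1fYf in place — fYf Y1 fYf Y1 1f1 Y1 Y1 1f1 Y1 1f1 fYf Y1 1f1 Y1 fYf Y1 fYf Y1 1f1 Y1 — and concatenate.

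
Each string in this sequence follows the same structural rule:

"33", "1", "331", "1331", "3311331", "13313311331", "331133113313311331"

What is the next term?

13313311331331133113313311331

From term 3 onward, concatenate the second-to-last term with the last: 33·1 = 331, 1·331 = 1331, …
Continuing: 13313311331 · 331133113313311331 gives term 8.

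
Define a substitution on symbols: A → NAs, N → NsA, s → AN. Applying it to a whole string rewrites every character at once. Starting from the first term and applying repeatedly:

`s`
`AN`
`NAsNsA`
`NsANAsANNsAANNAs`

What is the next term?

NsAANNAsNsANAsANNAsNsANsAANNAsNAsNsANsANAsAN

Applying the rule to each of the 16 symbols of NsANAsANNsAANNAs gives the pieces NsA AN NAs NsA NAs AN NAs NsA NsA AN NAs NAs NsA NsA NAs AN, which concatenate to the answer.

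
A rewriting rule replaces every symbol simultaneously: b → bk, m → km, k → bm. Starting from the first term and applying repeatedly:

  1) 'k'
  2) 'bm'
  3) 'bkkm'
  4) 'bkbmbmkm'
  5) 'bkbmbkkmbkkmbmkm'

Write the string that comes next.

bkbmbkkmbkbmbmkmbkbmbmkmbkkmbmkm

Applying the rule to each of the 16 symbols of bkbmbkkmbkkmbmkm gives the pieces bk bm bk km bk bm bm km bk bm bm km bk km bm km, which concatenate to the answer.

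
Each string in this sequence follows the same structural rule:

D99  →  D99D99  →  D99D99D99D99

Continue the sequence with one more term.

Each string is two copies of the previous one concatenated.
Doubling D99D99D99D99:

D99D99D99D99D99D99D99D99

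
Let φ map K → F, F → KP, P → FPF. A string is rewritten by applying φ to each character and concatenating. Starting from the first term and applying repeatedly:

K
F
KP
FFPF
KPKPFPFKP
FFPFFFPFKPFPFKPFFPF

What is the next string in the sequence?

Rewriting the 19 symbols of FFPFFFPFKPFPFKPFFPF one by one yields KP KP FPF KP KP KP FPF KP F FPF KP FPF KP F FPF KP KP FPF KP; concatenated:

KPKPFPFKPKPKPFPFKPFFPFKPFPFKPFFPFKPKPFPFKP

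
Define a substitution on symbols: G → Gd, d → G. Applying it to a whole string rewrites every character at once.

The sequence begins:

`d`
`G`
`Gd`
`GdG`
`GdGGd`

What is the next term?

GdGGdGdG

Rewriting each symbol of GdGGd: G→Gd, d→G, G→Gd, G→Gd, d→G, which concatenates to Gd G Gd Gd G.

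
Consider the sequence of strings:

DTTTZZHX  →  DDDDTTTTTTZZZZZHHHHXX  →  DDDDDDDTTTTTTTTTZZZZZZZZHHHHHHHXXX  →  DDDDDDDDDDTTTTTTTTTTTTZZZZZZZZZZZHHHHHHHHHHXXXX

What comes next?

DDDDDDDDDDDDDTTTTTTTTTTTTTTTZZZZZZZZZZZZZZHHHHHHHHHHHHHXXXXX

Each string has the form D^{3n-2} T^{3n} Z^{3n-1} H^{3n-2} X^{n} (n = 1, 2, …).
At n = 5 the blocks have lengths 13, 15, 14, 13, 5.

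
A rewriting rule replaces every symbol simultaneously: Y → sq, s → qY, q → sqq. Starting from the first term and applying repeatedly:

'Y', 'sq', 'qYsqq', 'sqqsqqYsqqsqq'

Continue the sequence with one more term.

φ(sqqsqqYsqqsqq) expands symbol-by-symbol to qY sqq sqq qY sqq sqq sq qY sqq sqq qY sqq sqq; joining the 13 pieces gives the next term.

qYsqqsqqqYsqqsqqsqqYsqqsqqqYsqqsqq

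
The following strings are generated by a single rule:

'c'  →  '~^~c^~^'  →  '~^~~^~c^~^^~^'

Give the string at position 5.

~^~~^~~^~~^~c^~^^~^^~^^~^

Each term wraps the previous one in ~^~ on the left and ^~^ on the right.
From ~^~~^~c^~^^~^, 2 further steps: ~^~~^~c^~^^~^ → ~^~~^~~^~c^~^^~^^~^ → (answer).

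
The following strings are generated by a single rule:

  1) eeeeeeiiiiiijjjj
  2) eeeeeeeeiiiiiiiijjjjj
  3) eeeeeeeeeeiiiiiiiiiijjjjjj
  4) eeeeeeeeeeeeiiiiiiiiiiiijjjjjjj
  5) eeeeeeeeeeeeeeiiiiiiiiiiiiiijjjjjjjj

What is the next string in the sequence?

eeeeeeeeeeeeeeeeiiiiiiiiiiiiiiiijjjjjjjjj

Each string has the form e^{2n} i^{2n} j^{n+1}, where the shown terms are n = 3, 4, 5, 6, 7.
Setting n = 8 gives 16, 16, 9 characters in each block.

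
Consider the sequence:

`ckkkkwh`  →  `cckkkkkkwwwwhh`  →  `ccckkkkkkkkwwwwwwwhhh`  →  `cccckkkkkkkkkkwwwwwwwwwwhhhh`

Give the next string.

Each string has the form c^{n} k^{2n+2} w^{3n-2} h^{n} (n = 1, 2, …).
At n = 5 the blocks have lengths 5, 12, 13, 5.

ccccckkkkkkkkkkkkwwwwwwwwwwwwwhhhhh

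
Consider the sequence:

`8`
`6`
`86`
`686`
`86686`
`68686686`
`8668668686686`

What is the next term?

686866868668668686686

Each term (from the third on) is the two preceding terms concatenated in order: term 3 = 8·6 = 86.
The next term joins 68686686 and 8668668686686.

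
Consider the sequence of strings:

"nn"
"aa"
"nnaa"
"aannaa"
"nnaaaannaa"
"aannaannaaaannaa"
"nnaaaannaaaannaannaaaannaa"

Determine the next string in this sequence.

This is a Fibonacci-style word recurrence s(k) = s(k−2)·s(k−1): e.g. nn·aa = nnaa.
So term 8 is aannaannaaaannaa·nnaaaannaaaannaannaaaannaa.

aannaannaaaannaannaaaannaaaannaannaaaannaa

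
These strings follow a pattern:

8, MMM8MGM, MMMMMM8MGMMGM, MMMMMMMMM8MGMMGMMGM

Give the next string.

Every step adds MMM to the front and MGM to the end of the previous string.
One more step from MMMMMMMMM8MGMMGMMGM gives the answer.

MMMMMMMMMMMM8MGMMGMMGMMGM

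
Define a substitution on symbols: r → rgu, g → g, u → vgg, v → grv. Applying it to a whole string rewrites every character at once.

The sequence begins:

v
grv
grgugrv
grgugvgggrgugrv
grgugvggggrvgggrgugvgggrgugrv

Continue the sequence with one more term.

grgugvggggrvggggrgugrvgggrgugvggggrvgggrgugvgggrgugrv

φ(grgugvggggrvgggrgugvgggrgugrv) expands symbol-by-symbol to g rgu g vgg g grv g g g g rgu grv g g g rgu g vgg g grv g g g rgu g vgg g rgu grv; joining the 29 pieces gives the next term.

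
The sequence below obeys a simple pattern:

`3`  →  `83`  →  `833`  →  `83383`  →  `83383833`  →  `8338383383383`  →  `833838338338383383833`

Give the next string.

This is a Fibonacci-style word recurrence s(k) = s(k−1)·s(k−2): e.g. 83·3 = 833.
So term 8 is 833838338338383383833·8338383383383.

8338383383383833838338338383383383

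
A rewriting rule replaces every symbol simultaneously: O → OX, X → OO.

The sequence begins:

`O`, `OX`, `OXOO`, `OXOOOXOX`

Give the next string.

Rewriting each symbol of OXOOOXOX: O→OX, X→OO, O→OX, O→OX, O→OX, X→OO, O→OX, X→OO, which concatenates to OX OO OX OX OX OO OX OO.

OXOOOXOXOXOOOXOO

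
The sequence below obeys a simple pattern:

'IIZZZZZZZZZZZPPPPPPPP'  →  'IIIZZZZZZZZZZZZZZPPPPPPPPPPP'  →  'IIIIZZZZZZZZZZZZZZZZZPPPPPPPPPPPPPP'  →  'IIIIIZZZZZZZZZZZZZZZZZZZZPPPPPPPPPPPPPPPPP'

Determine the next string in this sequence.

IIIIIIZZZZZZZZZZZZZZZZZZZZZZZPPPPPPPPPPPPPPPPPPPP

Reading off run lengths: I runs 2, 3, 4, 5; Z runs 11, 14, 17, 20; P runs 8, 11, 14, 17 — each is linear in n, where the shown terms are n = 3, 4, 5, 6.
For the next term, n = 7, so the run lengths are 6, 23, 20.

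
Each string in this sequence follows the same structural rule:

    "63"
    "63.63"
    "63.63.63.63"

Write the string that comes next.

s(k+1) = s(k)·.·s(k) — each term doubles the last with '.' between the halves.
So the next term is two copies of 63.63.63.63 with '.' between the halves.

63.63.63.63.63.63.63.63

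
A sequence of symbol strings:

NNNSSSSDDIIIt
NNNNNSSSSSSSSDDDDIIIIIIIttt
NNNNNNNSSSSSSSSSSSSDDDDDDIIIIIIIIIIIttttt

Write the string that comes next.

NNNNNNNNNSSSSSSSSSSSSSSSSDDDDDDDDIIIIIIIIIIIIIIIttttttt

Reading off run lengths: N runs 3, 5, 7; S runs 4, 8, 12; D runs 2, 4, 6; I runs 3, 7, 11; t runs 1, 3, 5 — each is linear in n (n = 1, 2, …).
For the next term, n = 4, so the run lengths are 9, 16, 8, 15, 7.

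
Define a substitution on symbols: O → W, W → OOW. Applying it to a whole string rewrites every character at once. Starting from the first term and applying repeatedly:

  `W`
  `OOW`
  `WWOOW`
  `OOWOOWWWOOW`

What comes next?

WWOOWWWOOWOOWOOWWWOOW

Apply φ to OOWOOWWWOOW symbol by symbol: O→W, O→W, W→OOW, O→W, O→W, W→OOW, W→OOW, W→OOW, O→W, O→W, W→OOW; joined: W W OOW W W OOW OOW OOW W W OOW.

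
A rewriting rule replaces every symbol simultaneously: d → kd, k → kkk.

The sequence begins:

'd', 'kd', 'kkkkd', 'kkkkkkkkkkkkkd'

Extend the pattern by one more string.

kkkkkkkkkkkkkkkkkkkkkkkkkkkkkkkkkkkkkkkkd

φ(kkkkkkkkkkkkkd) expands symbol-by-symbol to kkk kkk kkk kkk kkk kkk kkk kkk kkk kkk kkk kkk kkk kd; joining the 14 pieces gives the next term.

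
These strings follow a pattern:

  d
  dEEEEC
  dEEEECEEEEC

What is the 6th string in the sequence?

dEEEECEEEECEEEECEEEECEEEEC

Every step adds EEEEC to the end: s(k+1) = s(k)·EEEEC.
From dEEEECEEEEC, 3 further steps: dEEEECEEEEC → dEEEECEEEECEEEEC → dEEEECEEEECEEEECEEEEC → (answer).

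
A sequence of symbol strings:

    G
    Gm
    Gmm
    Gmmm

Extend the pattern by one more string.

Gmmmm

Each term is the previous one with m appended.
So the next term is Gmmm·m.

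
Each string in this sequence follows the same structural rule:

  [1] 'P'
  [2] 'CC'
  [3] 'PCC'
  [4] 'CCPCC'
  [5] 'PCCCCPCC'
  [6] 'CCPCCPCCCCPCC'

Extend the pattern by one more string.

PCCCCPCCCCPCCPCCCCPCC

This is a Fibonacci-style word recurrence s(k) = s(k−2)·s(k−1): e.g. P·CC = PCC.
Continuing: PCCCCPCC · CCPCCPCCCCPCC gives term 7.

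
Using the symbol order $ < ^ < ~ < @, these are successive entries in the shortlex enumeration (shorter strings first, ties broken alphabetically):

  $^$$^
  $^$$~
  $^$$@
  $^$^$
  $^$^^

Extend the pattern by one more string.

$^$^~

Find the rightmost character of $^$^^ below @, bump it to the next letter, and reset everything to its right to $.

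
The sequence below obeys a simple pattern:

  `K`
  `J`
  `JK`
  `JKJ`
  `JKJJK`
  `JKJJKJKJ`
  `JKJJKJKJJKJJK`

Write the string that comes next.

JKJJKJKJJKJJKJKJJKJKJ

From term 3 onward, concatenate the last term with the second-to-last: J·K = JK, JK·J = JKJ, …
The next term joins JKJJKJKJJKJJK and JKJJKJKJ.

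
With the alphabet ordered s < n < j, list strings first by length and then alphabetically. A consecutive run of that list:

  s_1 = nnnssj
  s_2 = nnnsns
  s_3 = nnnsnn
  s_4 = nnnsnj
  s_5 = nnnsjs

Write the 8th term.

nnnnss

Continuing the enumeration 3 steps past nnnsjs: nnnsjs → nnnsjn → nnnsjj → (answer).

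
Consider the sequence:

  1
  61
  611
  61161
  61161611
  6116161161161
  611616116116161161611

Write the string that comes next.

6116161161161611616116116161161161

Each term (from the third on) is the previous term followed by the one before it: term 3 = 61·1 = 611.
Continuing: 611616116116161161611 · 6116161161161 gives term 8.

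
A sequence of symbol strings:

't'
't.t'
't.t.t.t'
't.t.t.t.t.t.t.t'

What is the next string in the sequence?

Every step duplicates the string with '.' between the halves.
One more doubling of t.t.t.t.t.t.t.t gives the answer.

t.t.t.t.t.t.t.t.t.t.t.t.t.t.t.t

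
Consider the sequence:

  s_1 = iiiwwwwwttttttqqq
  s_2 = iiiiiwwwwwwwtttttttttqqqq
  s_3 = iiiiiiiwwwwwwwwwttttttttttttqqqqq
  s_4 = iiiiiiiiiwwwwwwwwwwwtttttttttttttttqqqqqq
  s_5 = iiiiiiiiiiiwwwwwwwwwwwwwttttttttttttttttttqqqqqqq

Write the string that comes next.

Term n consists of 2n-1 i's, followed by 2n+1 w's, followed by 3n t's, followed by n+1 q's, where the shown terms are n = 2, 3, 4, 5, 6.
For the next term, n = 7, so the run lengths are 13, 15, 21, 8.

iiiiiiiiiiiiiwwwwwwwwwwwwwwwtttttttttttttttttttttqqqqqqqq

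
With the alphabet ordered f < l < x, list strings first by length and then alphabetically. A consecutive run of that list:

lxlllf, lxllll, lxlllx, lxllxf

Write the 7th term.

lxlxff

Advancing 3 positions from lxllxf through lxllxf → lxllxl → lxllxx reaches term 7.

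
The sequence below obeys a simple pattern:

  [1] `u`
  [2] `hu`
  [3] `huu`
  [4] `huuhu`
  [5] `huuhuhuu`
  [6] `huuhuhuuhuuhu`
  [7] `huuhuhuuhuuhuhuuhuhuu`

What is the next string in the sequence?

This is a Fibonacci-style word recurrence s(k) = s(k−1)·s(k−2): e.g. hu·u = huu.
The next term joins huuhuhuuhuuhuhuuhuhuu and huuhuhuuhuuhu.

huuhuhuuhuuhuhuuhuhuuhuuhuhuuhuuhu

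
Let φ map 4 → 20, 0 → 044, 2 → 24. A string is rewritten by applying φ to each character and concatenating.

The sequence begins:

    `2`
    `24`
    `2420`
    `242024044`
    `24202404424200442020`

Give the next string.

2420240442420044202024202404404420202404424044

Applying the rule to each of the 20 symbols of 24202404424200442020 gives the pieces 24 20 24 044 24 20 044 20 20 24 20 24 044 044 20 20 24 044 24 044, which concatenate to the answer.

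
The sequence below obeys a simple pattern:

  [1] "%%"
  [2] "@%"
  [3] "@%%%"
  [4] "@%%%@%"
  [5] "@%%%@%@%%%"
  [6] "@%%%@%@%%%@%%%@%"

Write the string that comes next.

@%%%@%@%%%@%%%@%@%%%@%@%%%

From term 3 onward, concatenate the last term with the second-to-last: @%·%% = @%%%, @%%%·@% = @%%%@%, …
So term 7 is @%%%@%@%%%@%%%@%·@%%%@%@%%%.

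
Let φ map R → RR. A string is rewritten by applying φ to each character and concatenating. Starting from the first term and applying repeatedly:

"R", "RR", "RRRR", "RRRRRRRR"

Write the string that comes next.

RRRRRRRRRRRRRRRR

Apply φ to RRRRRRRR symbol by symbol: R→RR, R→RR, R→RR, R→RR, R→RR, R→RR, R→RR, R→RR; joined: RR RR RR RR RR RR RR RR.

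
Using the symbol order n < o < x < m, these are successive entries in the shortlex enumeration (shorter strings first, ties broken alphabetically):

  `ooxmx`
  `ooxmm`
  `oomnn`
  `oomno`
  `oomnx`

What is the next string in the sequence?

oomnm

Find the rightmost character of oomnx below m, bump it to the next letter, and reset everything to its right to n.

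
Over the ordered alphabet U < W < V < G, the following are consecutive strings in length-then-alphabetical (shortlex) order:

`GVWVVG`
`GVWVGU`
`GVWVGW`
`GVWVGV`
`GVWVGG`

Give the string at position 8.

Continuing the enumeration 3 steps past GVWVGG: GVWVGG → GVWGUU → GVWGUW → (answer).

GVWGUV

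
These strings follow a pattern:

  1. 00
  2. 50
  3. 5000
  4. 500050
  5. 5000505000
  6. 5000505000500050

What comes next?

This is a Fibonacci-style word recurrence s(k) = s(k−1)·s(k−2): e.g. 50·00 = 5000.
So term 7 is 5000505000500050·5000505000.

50005050005000505000505000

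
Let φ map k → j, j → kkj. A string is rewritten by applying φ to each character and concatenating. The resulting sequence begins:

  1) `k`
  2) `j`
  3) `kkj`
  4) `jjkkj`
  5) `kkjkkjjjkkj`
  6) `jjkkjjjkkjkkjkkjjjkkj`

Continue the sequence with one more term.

Replace each of the 21 characters of jjkkjjjkkjkkjkkjjjkkj in place — kkj kkj j j kkj kkj kkj j j kkj j j kkj j j kkj kkj kkj j j kkj — and concatenate.

kkjkkjjjkkjkkjkkjjjkkjjjkkjjjkkjkkjkkjjjkkj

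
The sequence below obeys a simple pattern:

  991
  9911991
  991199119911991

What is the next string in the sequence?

s(k+1) = s(k)·1·s(k) — each term doubles the last with '1' between the halves.
Doubling 991199119911991 with '1' between the halves:

9911991199119911991199119911991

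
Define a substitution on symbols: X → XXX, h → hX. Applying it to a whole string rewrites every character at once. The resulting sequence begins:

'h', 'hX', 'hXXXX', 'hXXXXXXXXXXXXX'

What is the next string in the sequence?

Replace each of the 14 characters of hXXXXXXXXXXXXX in place — hX XXX XXX XXX XXX XXX XXX XXX XXX XXX XXX XXX XXX XXX — and concatenate.

hXXXXXXXXXXXXXXXXXXXXXXXXXXXXXXXXXXXXXXXX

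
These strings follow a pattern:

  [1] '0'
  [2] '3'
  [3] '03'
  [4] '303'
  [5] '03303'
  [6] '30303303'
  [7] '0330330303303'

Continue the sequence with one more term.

303033030330330303303

This is a Fibonacci-style word recurrence s(k) = s(k−2)·s(k−1): e.g. 0·3 = 03.
So term 8 is 30303303·0330330303303.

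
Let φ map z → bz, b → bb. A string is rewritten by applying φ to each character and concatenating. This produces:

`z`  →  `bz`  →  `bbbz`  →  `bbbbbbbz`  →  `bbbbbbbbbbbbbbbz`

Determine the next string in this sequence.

φ(bbbbbbbbbbbbbbbz) expands symbol-by-symbol to bb bb bb bb bb bb bb bb bb bb bb bb bb bb bb bz; joining the 16 pieces gives the next term.

bbbbbbbbbbbbbbbbbbbbbbbbbbbbbbbz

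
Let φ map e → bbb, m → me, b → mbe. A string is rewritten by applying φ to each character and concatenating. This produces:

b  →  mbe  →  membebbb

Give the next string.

mebbbmembebbbmbembembe

Apply φ to membebbb symbol by symbol: m→me, e→bbb, m→me, b→mbe, e→bbb, b→mbe, b→mbe, b→mbe; joined: me bbb me mbe bbb mbe mbe mbe.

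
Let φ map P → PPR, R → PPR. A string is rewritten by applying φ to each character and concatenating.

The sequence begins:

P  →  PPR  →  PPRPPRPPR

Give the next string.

PPRPPRPPRPPRPPRPPRPPRPPRPPR

Apply φ to PPRPPRPPR symbol by symbol: P→PPR, P→PPR, R→PPR, P→PPR, P→PPR, R→PPR, P→PPR, P→PPR, R→PPR; joined: PPR PPR PPR PPR PPR PPR PPR PPR PPR.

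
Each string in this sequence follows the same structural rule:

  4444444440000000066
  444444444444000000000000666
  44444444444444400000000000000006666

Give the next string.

Term n consists of 3n+3 4's, followed by 4n 0's, followed by n 6's, where the shown terms are n = 2, 3, 4.
Setting n = 5 gives 18, 20, 5 characters in each block.

4444444444444444440000000000000000000066666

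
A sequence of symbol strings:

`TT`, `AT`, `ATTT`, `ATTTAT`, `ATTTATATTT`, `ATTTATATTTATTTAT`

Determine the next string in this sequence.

From term 3 onward, concatenate the last term with the second-to-last: AT·TT = ATTT, ATTT·AT = ATTTAT, …
Continuing: ATTTATATTTATTTAT · ATTTATATTT gives term 7.

ATTTATATTTATTTATATTTATATTT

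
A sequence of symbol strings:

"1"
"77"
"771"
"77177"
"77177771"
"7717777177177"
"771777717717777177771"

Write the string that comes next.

Each term (from the third on) is the previous term followed by the one before it: term 3 = 77·1 = 771.
So term 8 is 771777717717777177771·7717777177177.

7717777177177771777717717777177177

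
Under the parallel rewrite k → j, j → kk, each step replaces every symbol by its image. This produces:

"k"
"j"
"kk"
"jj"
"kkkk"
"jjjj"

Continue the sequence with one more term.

kkkkkkkk

Apply φ to jjjj symbol by symbol: j→kk, j→kk, j→kk, j→kk; joined: kk kk kk kk.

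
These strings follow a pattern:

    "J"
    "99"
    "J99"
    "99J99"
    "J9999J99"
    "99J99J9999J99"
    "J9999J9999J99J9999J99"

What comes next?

From term 3 onward, concatenate the second-to-last term with the last: J·99 = J99, 99·J99 = 99J99, …
Continuing: 99J99J9999J99 · J9999J9999J99J9999J99 gives term 8.

99J99J9999J99J9999J9999J99J9999J99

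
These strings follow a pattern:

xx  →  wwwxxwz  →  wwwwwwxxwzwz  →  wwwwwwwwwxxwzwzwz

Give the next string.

wwwwwwwwwwwwxxwzwzwzwz

s(k+1) = www·s(k)·wz, so each term gains www as a prefix and wz as a suffix.
One more step from wwwwwwwwwxxwzwzwz gives the answer.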